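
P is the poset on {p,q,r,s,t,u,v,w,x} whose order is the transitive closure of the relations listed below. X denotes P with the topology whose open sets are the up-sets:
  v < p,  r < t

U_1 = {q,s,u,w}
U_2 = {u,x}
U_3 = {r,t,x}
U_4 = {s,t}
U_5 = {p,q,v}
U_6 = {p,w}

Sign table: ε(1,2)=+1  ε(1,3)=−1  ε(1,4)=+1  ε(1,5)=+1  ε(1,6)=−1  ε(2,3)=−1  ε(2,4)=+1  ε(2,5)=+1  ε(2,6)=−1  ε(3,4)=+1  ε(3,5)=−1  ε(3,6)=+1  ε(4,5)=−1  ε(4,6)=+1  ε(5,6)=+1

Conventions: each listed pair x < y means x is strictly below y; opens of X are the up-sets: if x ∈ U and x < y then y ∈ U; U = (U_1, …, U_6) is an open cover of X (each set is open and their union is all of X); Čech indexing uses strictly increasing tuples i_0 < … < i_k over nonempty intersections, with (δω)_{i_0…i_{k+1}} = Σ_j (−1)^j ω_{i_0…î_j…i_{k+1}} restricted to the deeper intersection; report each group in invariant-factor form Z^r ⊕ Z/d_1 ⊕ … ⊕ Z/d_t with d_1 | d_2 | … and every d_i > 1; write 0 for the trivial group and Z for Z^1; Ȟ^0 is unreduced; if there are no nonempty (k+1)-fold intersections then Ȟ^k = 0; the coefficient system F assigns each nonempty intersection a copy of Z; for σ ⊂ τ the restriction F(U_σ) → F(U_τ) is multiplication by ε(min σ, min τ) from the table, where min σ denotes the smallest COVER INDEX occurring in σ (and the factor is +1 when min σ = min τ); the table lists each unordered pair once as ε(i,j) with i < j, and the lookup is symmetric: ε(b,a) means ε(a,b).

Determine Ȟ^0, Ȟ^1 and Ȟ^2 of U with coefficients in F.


Ȟ^0 = 0,  Ȟ^1 = Z ⊕ Z/2,  Ȟ^2 = 0

cover nerve:
  U12={u} U14={s} U15={q} U16={w} U23={x} U34={t} U56={p}
C dims 6,7; δ0: rk 6, SNF 1^5·2
Ȟ^0: (6−6)−0=0 ⇒ 0
Ȟ^1: (7−0)−6=1 plus torsion [2] ⇒ Z ⊕ Z/2
Ȟ^2: (0−0)−0=0 ⇒ 0


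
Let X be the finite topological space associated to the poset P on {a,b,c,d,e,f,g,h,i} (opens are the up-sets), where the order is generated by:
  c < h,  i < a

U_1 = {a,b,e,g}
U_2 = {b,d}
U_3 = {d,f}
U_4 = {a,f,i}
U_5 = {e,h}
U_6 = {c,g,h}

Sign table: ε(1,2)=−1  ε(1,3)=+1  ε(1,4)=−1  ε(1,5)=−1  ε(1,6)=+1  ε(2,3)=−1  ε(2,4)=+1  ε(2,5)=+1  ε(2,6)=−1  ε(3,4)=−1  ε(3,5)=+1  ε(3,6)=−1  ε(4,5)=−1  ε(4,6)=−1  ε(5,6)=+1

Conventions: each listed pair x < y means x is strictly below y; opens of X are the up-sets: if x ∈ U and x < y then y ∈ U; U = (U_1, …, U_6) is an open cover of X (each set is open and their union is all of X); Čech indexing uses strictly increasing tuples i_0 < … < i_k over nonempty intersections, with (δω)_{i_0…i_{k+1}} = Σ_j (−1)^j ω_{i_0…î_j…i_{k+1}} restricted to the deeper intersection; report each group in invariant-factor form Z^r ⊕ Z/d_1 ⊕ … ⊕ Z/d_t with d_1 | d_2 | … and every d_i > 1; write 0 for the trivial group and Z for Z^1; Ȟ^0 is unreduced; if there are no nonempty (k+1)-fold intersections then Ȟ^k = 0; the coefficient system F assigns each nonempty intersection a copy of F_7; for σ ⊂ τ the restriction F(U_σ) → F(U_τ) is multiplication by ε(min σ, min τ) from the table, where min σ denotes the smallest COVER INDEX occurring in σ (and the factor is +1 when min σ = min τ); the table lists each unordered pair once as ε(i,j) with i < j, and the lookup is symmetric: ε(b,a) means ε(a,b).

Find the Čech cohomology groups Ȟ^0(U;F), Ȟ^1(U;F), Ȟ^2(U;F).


Ȟ^0 ≅ 0, Ȟ^1 ≅ Z/7, Ȟ^2 ≅ 0

cover nerve:
  U12={b} U14={a} U15={e} U16={g} U23={d} U34={f} U56={h}
C dims 6,7; δ0: rk_F7 6
Ȟ^0: (6−6)−0=0 ⇒ 0
Ȟ^1: (7−0)−6=1 ⇒ Z/7
Ȟ^2: (0−0)−0=0 ⇒ 0


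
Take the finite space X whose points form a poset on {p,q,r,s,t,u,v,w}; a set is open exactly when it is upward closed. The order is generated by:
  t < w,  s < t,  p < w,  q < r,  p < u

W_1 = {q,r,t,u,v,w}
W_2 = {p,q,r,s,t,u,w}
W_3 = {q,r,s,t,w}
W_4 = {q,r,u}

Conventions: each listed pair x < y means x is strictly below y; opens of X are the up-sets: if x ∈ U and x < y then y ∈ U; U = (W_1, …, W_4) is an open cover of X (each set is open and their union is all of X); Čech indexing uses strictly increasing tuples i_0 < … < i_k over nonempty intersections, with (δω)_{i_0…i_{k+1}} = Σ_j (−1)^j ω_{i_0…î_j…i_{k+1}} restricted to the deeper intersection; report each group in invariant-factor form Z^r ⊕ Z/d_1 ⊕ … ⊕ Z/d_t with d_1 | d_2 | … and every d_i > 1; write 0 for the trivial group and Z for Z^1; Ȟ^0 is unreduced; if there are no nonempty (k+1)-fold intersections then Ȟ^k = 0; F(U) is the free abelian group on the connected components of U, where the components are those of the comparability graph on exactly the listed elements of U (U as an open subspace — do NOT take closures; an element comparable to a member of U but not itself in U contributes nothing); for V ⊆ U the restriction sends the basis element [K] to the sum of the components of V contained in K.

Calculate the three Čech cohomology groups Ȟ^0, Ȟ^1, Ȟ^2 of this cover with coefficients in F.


Ȟ^0 ≅ Z^3,  Ȟ^1 ≅ 0,  Ȟ^2 ≅ 0

nonempty overlaps:
  W12={q,r,t,u,w} W13={q,r,t,w} W14={q,r,u} W23={q,r,s,t,w} W24={q,r,u} W34={q,r}
  W123={q,r,t,w} W124={q,r,u} W134={q,r} W234={q,r}
  W1234={q,r}
components per intersection:
  W1: {q,r} {t,w} {u} {v}
  W2: {p,s,t,u,w} {q,r}
  W3: {q,r} {s,t,w}
  W4: {q,r} {u}
  W12: {q,r} {t,w} {u}
  W13: {q,r} {t,w}
  W14: {q,r} {u}
  W23: {q,r} {s,t,w}
  W24: {q,r} {u}
  W34: {q,r}
  W123: {q,r} {t,w}
  W124: {q,r} {u}
  W134: {q,r}
  W234: {q,r}
  W1234: {q,r}
C dims 10,12,6,1; δ0: rk 7, SNF 1^7; δ1: rk 5, SNF 1^5; δ2: rk 1, SNF 1^1
degree 0: 10−7−0 = 3 → Ȟ^0 ≅ Z^3
degree 1: 12−5−7 = 0 → Ȟ^1 ≅ 0
degree 2: 6−1−5 = 0 → Ȟ^2 ≅ 0


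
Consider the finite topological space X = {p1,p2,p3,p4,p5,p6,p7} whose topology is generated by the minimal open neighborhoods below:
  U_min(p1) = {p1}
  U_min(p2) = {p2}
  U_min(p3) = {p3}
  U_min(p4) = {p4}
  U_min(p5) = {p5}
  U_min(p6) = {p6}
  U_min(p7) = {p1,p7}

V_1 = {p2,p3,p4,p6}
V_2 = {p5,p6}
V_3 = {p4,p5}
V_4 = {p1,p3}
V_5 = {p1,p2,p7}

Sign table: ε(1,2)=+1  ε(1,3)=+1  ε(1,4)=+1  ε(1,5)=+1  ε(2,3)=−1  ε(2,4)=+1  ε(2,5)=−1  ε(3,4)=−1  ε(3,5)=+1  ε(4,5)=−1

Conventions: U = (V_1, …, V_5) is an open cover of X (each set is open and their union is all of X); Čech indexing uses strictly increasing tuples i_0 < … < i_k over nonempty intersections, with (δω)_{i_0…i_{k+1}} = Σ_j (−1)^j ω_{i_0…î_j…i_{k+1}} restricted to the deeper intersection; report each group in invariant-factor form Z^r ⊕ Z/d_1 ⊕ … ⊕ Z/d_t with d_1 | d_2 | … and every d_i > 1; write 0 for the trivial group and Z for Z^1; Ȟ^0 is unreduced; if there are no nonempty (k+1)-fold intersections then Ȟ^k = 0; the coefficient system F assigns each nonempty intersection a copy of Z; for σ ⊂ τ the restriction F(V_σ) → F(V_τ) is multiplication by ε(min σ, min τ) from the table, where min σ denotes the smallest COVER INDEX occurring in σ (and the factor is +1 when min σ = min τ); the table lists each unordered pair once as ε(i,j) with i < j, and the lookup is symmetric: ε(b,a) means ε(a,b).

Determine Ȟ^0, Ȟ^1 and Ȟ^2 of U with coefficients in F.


Ȟ^0 = 0; Ȟ^1 = Z ⊕ Z/2; Ȟ^2 = 0

cover nerve:
  V12={p6} V13={p4} V14={p3} V15={p2} V23={p5} V45={p1}
C dims 5,6; δ0: rk 5, SNF 1^4·2
Ȟ^0: (5−5)−0=0 ⇒ 0
Ȟ^1: (6−0)−5=1 plus torsion [2] ⇒ Z ⊕ Z/2
Ȟ^2: (0−0)−0=0 ⇒ 0


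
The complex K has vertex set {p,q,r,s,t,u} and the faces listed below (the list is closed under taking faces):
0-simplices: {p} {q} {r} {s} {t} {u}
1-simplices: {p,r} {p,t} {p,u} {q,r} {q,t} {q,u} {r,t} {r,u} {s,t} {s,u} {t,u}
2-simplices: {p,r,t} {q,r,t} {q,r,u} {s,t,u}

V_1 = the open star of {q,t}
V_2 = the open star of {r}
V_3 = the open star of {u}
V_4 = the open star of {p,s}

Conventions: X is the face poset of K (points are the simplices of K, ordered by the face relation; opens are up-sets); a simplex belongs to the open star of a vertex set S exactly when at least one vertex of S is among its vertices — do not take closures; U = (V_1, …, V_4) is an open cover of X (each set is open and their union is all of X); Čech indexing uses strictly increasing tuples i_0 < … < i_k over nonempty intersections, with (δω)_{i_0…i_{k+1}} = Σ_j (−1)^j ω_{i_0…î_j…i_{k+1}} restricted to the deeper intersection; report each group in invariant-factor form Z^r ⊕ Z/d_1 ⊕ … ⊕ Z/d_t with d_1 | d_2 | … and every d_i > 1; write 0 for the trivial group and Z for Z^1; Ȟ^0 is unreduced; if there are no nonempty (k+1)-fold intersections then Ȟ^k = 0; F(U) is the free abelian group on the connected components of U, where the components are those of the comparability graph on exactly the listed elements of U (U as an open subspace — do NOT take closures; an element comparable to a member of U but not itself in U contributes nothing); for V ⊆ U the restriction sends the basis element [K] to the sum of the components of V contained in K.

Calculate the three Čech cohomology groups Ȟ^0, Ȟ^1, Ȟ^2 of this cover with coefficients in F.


nonempty overlaps:
  V1={{q},{t},{p,t},{q,r},{q,t},{q,u},{r,t},{s,t},{t,u},{p,r,t},{q,r,t},{q,r,u},{s,t,u}} V2={{r},{p,r},{q,r},{r,t},{r,u},{p,r,t},{q,r,t},{q,r,u}} V3={{u},{p,u},{q,u},{r,u},{s,u},{t,u},{q,r,u},{s,t,u}} V4={{p},{s},{p,r},{p,t},{p,u},{s,t},{s,u},{p,r,t},{s,t,u}}
  V12={{q,r},{r,t},{p,r,t},{q,r,t},{q,r,u}} V13={{q,u},{t,u},{q,r,u},{s,t,u}} V14={{p,t},{s,t},{p,r,t},{s,t,u}} V23={{r,u},{q,r,u}} V24={{p,r},{p,r,t}} V34={{p,u},{s,u},{s,t,u}}
  V123={{q,r,u}} V124={{p,r,t}} V134={{s,t,u}}
components per intersection:
  V1: {{q},{t},{p,t},{q,r},{q,t},{q,u},{r,t},{s,t},{t,u},{p,r,t},{q,r,t},{q,r,u},{s,t,u}}
  V2: {{r},{p,r},{q,r},{r,t},{r,u},{p,r,t},{q,r,t},{q,r,u}}
  V3: {{u},{p,u},{q,u},{r,u},{s,u},{t,u},{q,r,u},{s,t,u}}
  V4: {{p},{p,r},{p,t},{p,u},{p,r,t}} {{s},{s,t},{s,u},{s,t,u}}
  V12: {{q,r},{r,t},{p,r,t},{q,r,t},{q,r,u}}
  V13: {{q,u},{q,r,u}} {{t,u},{s,t,u}}
  V14: {{p,t},{p,r,t}} {{s,t},{s,t,u}}
  V23: {{r,u},{q,r,u}}
  V24: {{p,r},{p,r,t}}
  V34: {{p,u}} {{s,u},{s,t,u}}
  V123: {{q,r,u}}
  V124: {{p,r,t}}
  V134: {{s,t,u}}
C dims 5,9,3; δ0: rk 4, SNF 1^4; δ1: rk 3, SNF 1^3
degree 0: 5−4−0 = 1 → Ȟ^0 ≅ Z
degree 1: 9−3−4 = 2 → Ȟ^1 ≅ Z^2
degree 2: 3−0−3 = 0 → Ȟ^2 ≅ 0

Ȟ^0(U;F) ≅ Z,  Ȟ^1(U;F) ≅ Z^2,  Ȟ^2(U;F) ≅ 0


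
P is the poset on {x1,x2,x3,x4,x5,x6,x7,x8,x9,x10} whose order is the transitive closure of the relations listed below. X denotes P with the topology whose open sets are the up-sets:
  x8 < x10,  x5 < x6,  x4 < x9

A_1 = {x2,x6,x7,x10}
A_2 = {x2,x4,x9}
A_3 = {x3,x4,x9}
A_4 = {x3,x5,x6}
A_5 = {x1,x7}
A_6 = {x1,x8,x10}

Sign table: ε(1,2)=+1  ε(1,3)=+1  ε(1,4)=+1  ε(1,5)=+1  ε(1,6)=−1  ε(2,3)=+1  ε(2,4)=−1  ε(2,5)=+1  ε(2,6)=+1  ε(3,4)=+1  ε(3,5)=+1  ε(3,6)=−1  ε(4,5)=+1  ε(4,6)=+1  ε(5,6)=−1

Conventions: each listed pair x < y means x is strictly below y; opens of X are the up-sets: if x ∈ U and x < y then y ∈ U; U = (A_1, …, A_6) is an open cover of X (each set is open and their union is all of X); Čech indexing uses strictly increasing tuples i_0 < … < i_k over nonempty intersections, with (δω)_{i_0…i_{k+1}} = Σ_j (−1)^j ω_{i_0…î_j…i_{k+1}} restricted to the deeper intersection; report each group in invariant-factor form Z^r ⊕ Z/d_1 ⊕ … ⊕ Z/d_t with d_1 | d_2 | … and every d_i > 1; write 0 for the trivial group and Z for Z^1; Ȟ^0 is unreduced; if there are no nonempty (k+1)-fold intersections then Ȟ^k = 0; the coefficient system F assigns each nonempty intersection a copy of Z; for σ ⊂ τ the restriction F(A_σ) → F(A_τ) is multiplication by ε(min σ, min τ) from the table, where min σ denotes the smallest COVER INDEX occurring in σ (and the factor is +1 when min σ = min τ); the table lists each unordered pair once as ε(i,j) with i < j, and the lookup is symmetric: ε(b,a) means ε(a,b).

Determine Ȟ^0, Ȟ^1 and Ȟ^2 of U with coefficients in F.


Ȟ^0 = Z, Ȟ^1 = Z^2, Ȟ^2 = 0

intersection data:
  A12={x2} A14={x6} A15={x7} A16={x10} A23={x4,x9} A34={x3} A56={x1}
C dims 6,7; δ0: rk 5, SNF 1^5
Ȟ^0 = (6 − 5) − 0 = 1, so Ȟ^0 ≅ Z
Ȟ^1 = (7 − 0) − 5 = 2, so Ȟ^1 ≅ Z^2
Ȟ^2 = (0 − 0) − 0 = 0, so Ȟ^2 ≅ 0


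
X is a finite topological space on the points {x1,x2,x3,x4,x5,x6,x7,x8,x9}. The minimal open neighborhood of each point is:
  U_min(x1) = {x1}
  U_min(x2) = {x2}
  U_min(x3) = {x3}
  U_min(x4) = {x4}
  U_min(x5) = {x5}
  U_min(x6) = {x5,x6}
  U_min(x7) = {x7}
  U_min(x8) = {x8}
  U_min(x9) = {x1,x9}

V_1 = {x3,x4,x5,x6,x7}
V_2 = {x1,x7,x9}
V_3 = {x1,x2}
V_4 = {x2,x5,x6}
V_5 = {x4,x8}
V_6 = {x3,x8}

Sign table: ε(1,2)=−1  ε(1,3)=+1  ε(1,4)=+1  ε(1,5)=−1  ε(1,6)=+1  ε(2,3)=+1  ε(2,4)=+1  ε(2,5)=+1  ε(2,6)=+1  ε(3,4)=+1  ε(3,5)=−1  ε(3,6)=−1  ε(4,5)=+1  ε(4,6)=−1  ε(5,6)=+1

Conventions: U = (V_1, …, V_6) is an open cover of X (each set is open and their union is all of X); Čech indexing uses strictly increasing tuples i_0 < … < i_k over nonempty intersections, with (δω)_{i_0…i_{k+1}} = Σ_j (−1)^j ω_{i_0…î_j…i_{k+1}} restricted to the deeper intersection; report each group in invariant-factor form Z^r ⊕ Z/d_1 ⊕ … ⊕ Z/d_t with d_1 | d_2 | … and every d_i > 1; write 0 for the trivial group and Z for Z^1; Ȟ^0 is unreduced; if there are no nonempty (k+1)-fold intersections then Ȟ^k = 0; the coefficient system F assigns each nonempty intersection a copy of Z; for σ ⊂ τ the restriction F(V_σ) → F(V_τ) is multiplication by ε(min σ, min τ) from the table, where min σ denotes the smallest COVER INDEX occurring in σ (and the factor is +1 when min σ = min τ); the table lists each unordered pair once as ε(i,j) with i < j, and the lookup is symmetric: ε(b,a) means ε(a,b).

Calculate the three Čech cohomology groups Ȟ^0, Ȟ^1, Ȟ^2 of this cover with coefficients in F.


Ȟ^0(U;F) ≅ 0; Ȟ^1(U;F) ≅ Z ⊕ Z/2; Ȟ^2(U;F) ≅ 0

intersection data:
  V12={x7} V14={x5,x6} V15={x4} V16={x3} V23={x1} V34={x2} V56={x8}
C dims 6,7; δ0: rk 6, SNF 1^5·2
Ȟ^0 = (6 − 6) − 0 = 0, so Ȟ^0 ≅ 0
Ȟ^1 = (7 − 0) − 6 = 1 plus torsion [2], so Ȟ^1 ≅ Z ⊕ Z/2
Ȟ^2 = (0 − 0) − 0 = 0, so Ȟ^2 ≅ 0


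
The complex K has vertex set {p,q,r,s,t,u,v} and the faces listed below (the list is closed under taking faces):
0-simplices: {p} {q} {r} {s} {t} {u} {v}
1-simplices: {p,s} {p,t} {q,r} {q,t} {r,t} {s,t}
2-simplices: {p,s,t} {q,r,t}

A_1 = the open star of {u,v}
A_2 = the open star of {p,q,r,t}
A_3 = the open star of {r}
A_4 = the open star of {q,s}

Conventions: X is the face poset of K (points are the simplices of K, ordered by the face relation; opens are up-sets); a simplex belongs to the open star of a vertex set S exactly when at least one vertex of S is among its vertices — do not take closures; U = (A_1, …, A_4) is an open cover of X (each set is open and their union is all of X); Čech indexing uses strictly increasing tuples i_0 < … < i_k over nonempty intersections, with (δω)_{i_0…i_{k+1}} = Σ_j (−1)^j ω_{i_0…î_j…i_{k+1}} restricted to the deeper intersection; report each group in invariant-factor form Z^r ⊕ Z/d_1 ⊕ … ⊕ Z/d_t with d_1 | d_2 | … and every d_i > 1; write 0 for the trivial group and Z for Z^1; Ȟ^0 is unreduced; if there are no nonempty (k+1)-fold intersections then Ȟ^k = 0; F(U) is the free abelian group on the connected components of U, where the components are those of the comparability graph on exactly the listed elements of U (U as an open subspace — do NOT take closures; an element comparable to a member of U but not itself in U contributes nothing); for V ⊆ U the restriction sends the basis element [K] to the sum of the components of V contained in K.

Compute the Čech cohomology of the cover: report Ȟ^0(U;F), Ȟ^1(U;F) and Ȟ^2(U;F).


Ȟ^0(U;F) ≅ Z^3,  Ȟ^1(U;F) ≅ 0,  Ȟ^2(U;F) ≅ 0

nerve of the cover:
  A1={{u},{v}} A2={{p},{q},{r},{t},{p,s},{p,t},{q,r},{q,t},{r,t},{s,t},{p,s,t},{q,r,t}} A3={{r},{q,r},{r,t},{q,r,t}} A4={{q},{s},{p,s},{q,r},{q,t},{s,t},{p,s,t},{q,r,t}}
  A23={{r},{q,r},{r,t},{q,r,t}} A24={{q},{p,s},{q,r},{q,t},{s,t},{p,s,t},{q,r,t}} A34={{q,r},{q,r,t}}
  A234={{q,r},{q,r,t}}
components per intersection:
  A1: {{u}} {{v}}
  A2: {{p},{q},{r},{t},{p,s},{p,t},{q,r},{q,t},{r,t},{s,t},{p,s,t},{q,r,t}}
  A3: {{r},{q,r},{r,t},{q,r,t}}
  A4: {{q},{q,r},{q,t},{q,r,t}} {{s},{p,s},{s,t},{p,s,t}}
  A23: {{r},{q,r},{r,t},{q,r,t}}
  A24: {{q},{q,r},{q,t},{q,r,t}} {{p,s},{s,t},{p,s,t}}
  A34: {{q,r},{q,r,t}}
  A234: {{q,r},{q,r,t}}
C dims 6,4,1; δ0: rk 3, SNF 1^3; δ1: rk 1, SNF 1^1
Ȟ^0 = (6 − 3) − 0 = 3, so Ȟ^0 ≅ Z^3
Ȟ^1 = (4 − 1) − 3 = 0, so Ȟ^1 ≅ 0
Ȟ^2 = (1 − 0) − 1 = 0, so Ȟ^2 ≅ 0


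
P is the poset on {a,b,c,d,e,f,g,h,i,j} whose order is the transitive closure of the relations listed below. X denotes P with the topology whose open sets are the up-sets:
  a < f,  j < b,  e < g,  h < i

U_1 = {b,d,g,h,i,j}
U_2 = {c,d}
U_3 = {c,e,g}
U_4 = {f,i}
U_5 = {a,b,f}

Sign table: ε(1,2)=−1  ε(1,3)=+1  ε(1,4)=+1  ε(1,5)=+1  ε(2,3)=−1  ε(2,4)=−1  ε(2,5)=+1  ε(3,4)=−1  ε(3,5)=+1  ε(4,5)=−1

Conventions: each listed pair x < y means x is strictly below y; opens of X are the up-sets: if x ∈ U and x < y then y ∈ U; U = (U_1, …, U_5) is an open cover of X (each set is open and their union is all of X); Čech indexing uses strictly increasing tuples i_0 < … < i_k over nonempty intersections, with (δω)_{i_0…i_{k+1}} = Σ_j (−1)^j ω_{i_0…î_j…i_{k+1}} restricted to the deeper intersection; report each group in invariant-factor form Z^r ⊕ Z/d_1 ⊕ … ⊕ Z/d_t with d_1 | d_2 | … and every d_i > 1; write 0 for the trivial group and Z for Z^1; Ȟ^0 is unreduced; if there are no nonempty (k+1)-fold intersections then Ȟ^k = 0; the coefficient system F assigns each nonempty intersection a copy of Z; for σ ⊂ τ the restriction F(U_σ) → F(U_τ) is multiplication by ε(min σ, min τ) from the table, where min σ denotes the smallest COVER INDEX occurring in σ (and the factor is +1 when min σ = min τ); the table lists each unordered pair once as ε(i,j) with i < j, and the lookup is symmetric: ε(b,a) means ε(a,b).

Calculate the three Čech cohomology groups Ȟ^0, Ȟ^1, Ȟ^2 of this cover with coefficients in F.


nerve simplices:
  U12={d} U13={g} U14={i} U15={b} U23={c} U45={f}
C dims 5,6; δ0: rk 5, SNF 1^4·2
degree 0: 5−5−0 = 0 → Ȟ^0 ≅ 0
degree 1: 6−0−5 = 1 plus torsion [2] → Ȟ^1 ≅ Z ⊕ Z/2
degree 2: 0−0−0 = 0 → Ȟ^2 ≅ 0

Ȟ^0 = 0; Ȟ^1 = Z ⊕ Z/2; Ȟ^2 = 0


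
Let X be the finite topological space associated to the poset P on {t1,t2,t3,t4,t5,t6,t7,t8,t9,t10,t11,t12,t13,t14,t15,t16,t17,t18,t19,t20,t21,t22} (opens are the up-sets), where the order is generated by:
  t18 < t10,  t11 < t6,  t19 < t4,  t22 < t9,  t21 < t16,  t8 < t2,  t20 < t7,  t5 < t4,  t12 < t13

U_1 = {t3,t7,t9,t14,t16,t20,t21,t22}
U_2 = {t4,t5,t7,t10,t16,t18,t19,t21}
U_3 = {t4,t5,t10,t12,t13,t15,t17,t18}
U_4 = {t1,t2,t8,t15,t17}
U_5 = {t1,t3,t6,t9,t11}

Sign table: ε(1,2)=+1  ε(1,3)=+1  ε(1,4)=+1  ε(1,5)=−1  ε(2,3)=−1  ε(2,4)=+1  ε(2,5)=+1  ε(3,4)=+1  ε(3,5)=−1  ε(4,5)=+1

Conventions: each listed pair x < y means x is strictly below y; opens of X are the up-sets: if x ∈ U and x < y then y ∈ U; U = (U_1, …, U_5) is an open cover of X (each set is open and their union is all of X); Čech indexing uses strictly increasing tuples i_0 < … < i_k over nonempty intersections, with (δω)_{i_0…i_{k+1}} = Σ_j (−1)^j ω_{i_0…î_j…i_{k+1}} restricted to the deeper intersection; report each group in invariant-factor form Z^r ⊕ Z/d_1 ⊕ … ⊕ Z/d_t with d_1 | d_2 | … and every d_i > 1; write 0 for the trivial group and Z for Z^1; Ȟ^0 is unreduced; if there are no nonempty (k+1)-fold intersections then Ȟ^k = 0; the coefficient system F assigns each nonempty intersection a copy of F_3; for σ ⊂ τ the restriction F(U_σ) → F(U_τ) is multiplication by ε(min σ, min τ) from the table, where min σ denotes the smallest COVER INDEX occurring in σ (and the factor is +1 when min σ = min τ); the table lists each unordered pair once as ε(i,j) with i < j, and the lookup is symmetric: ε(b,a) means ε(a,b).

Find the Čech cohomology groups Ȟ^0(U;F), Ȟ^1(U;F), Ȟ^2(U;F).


cover nerve:
  U12={t7,t16,t21} U15={t3,t9} U23={t4,t5,t10,t18} U34={t15,t17} U45={t1}
C dims 5,5; δ0: rk_F3 4
Ȟ^0: (5−4)−0=1 ⇒ Z/3
Ȟ^1: (5−0)−4=1 ⇒ Z/3
Ȟ^2: (0−0)−0=0 ⇒ 0

Ȟ^0 ≅ Z/3, Ȟ^1 ≅ Z/3 and Ȟ^2 ≅ 0


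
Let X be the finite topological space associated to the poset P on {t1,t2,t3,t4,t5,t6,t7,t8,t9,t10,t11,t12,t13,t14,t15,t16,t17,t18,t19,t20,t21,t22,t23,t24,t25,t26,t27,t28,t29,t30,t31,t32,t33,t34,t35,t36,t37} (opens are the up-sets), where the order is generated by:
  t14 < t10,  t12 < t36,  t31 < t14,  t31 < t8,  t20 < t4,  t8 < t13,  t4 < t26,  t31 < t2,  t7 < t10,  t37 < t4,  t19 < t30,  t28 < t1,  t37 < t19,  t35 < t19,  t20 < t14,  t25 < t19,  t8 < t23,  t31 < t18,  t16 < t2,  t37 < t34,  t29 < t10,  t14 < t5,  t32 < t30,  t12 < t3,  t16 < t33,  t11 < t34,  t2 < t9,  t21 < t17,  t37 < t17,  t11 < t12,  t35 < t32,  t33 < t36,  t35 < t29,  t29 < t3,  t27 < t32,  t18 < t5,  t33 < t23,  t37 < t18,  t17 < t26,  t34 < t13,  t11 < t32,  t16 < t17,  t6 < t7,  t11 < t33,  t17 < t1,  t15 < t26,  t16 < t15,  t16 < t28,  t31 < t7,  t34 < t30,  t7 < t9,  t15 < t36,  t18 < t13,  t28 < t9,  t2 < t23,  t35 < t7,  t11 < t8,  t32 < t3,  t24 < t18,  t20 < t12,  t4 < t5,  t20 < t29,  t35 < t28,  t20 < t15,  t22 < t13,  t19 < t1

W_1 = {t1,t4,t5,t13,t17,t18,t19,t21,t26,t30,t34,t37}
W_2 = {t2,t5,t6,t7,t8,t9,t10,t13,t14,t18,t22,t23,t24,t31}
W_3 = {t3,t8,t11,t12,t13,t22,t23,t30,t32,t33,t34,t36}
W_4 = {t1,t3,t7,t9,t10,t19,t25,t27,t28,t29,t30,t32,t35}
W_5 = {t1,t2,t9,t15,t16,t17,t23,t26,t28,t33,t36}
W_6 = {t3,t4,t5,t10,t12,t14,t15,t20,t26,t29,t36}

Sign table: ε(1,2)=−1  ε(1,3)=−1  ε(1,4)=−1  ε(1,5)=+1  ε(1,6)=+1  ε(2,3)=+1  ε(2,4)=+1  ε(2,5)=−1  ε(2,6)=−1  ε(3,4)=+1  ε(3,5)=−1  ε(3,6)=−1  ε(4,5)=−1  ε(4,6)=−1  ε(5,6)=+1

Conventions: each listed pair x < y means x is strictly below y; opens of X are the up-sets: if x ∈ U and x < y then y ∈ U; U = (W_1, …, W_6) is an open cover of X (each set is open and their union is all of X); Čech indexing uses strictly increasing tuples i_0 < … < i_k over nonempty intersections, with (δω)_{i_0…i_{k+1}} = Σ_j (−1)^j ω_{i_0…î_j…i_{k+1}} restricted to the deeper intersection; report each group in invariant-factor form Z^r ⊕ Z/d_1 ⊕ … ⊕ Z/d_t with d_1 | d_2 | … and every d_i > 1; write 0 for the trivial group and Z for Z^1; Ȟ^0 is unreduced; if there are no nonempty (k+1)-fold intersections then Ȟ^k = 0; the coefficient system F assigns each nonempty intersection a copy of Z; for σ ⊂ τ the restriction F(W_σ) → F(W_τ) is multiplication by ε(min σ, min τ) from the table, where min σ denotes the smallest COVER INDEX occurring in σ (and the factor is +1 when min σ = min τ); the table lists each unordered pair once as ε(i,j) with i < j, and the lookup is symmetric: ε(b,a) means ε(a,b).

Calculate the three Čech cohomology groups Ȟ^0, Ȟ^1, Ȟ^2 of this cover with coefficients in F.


Ȟ^0 ≅ Z, Ȟ^1 ≅ 0 and Ȟ^2 ≅ Z/2

intersection data:
  W12={t5,t13,t18} W13={t13,t30,t34} W14={t1,t19,t30} W15={t1,t17,t26} W16={t4,t5,t26} W23={t8,t13,t22,t23} W24={t7,t9,t10} W25={t2,t9,t23} W26={t5,t10,t14} W34={t3,t30,t32} W35={t23,t33,t36} W36={t3,t12,t36} W45={t1,t9,t28} W46={t3,t10,t29} W56={t15,t26,t36}
  W123={t13} W126={t5} W134={t30} W145={t1} W156={t26} W235={t23} W245={t9} W246={t10} W346={t3} W356={t36}
C dims 6,15,10; δ0: rk 5, SNF 1^5; δ1: rk 10, SNF 1^9·2
Ȟ^0 = (6 − 5) − 0 = 1, so Ȟ^0 ≅ Z
Ȟ^1 = (15 − 10) − 5 = 0, so Ȟ^1 ≅ 0
Ȟ^2 = (10 − 0) − 10 = 0 plus torsion [2], so Ȟ^2 ≅ Z/2


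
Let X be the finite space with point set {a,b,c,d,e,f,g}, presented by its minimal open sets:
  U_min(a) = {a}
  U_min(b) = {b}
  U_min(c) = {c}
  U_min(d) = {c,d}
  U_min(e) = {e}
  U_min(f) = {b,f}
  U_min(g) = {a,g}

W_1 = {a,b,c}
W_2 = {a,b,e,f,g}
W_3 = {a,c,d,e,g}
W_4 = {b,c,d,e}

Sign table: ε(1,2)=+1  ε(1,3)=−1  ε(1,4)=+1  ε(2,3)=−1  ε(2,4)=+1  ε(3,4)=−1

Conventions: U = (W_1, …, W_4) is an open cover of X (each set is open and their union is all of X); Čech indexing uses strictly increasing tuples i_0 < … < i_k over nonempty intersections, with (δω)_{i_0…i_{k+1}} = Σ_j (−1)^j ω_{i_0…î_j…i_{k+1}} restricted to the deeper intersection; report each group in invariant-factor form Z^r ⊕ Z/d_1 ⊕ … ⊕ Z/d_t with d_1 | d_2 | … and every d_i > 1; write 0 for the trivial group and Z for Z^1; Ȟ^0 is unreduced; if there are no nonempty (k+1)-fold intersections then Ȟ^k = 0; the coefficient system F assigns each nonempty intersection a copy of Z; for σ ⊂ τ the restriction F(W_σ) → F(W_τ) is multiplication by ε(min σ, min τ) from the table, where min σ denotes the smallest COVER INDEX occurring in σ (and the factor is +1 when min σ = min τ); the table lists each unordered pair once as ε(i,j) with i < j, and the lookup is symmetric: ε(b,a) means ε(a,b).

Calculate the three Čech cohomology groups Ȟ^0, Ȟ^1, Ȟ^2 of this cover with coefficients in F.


nerve of the cover:
  W12={a,b} W13={a,c} W14={b,c} W23={a,e,g} W24={b,e} W34={c,d,e}
  W123={a} W124={b} W134={c} W234={e}
C dims 4,6,4; δ0: rk 3, SNF 1^3; δ1: rk 3, SNF 1^3
Ȟ^0 = (4 − 3) − 0 = 1, so Ȟ^0 ≅ Z
Ȟ^1 = (6 − 3) − 3 = 0, so Ȟ^1 ≅ 0
Ȟ^2 = (4 − 0) − 3 = 1, so Ȟ^2 ≅ Z

Ȟ^0 ≅ Z, Ȟ^1 ≅ 0, Ȟ^2 ≅ Z


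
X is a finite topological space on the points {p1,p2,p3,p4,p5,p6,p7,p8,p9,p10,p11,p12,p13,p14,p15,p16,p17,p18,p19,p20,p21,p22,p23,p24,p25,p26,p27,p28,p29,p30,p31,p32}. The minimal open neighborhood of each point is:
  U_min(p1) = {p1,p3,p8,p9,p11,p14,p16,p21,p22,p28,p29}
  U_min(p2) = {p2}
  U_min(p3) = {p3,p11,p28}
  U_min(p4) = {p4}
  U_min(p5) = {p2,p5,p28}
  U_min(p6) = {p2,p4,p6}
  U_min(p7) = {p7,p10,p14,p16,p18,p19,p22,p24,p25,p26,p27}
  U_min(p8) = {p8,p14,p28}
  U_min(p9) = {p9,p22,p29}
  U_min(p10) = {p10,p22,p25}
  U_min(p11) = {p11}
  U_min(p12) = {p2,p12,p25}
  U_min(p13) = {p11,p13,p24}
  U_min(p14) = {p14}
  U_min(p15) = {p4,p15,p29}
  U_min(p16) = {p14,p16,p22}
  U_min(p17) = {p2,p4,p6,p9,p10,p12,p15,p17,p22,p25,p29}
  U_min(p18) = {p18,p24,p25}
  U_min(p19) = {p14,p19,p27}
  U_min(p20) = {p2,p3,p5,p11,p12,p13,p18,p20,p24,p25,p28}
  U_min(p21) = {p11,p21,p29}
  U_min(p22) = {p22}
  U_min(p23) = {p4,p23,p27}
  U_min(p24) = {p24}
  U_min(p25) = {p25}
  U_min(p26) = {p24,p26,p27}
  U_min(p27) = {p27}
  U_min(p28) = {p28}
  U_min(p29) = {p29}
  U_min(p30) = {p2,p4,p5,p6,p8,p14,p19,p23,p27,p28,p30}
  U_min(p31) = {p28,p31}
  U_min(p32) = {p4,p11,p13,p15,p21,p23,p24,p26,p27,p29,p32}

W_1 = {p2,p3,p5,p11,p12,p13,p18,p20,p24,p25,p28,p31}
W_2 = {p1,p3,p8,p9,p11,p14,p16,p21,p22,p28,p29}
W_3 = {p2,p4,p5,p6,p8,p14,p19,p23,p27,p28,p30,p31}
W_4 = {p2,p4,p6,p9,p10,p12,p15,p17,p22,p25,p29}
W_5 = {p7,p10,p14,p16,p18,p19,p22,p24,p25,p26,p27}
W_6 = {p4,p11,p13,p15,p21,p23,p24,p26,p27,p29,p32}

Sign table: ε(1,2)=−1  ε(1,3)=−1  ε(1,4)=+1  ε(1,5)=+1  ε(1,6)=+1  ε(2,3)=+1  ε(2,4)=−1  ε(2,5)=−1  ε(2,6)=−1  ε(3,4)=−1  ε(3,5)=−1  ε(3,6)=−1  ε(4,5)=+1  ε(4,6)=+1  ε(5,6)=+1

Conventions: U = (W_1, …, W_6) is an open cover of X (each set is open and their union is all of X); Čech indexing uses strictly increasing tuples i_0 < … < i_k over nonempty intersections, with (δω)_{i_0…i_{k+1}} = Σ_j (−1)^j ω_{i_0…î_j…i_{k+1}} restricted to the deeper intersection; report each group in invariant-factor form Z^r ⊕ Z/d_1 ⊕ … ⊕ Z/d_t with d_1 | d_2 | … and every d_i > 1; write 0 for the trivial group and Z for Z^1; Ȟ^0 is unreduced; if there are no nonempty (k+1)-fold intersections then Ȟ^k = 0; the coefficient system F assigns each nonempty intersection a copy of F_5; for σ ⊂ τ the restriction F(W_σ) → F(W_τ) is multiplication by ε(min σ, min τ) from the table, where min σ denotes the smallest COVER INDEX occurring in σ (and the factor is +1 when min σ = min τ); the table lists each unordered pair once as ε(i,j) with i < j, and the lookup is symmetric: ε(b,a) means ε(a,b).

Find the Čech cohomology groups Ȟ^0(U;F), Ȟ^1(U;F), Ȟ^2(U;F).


Ȟ^0 ≅ Z/5; Ȟ^1 ≅ 0; Ȟ^2 ≅ 0

nerve simplices:
  W12={p3,p11,p28} W13={p2,p5,p28,p31} W14={p2,p12,p25} W15={p18,p24,p25} W16={p11,p13,p24} W23={p8,p14,p28} W24={p9,p22,p29} W25={p14,p16,p22} W26={p11,p21,p29} W34={p2,p4,p6} W35={p14,p19,p27} W36={p4,p23,p27} W45={p10,p22,p25} W46={p4,p15,p29} W56={p24,p26,p27}
  W123={p28} W126={p11} W134={p2} W145={p25} W156={p24} W235={p14} W245={p22} W246={p29} W346={p4} W356={p27}
C dims 6,15,10; δ0: rk_F5 5; δ1: rk_F5 10
degree 0: 6−5−0 = 1 → Ȟ^0 ≅ Z/5
degree 1: 15−10−5 = 0 → Ȟ^1 ≅ 0
degree 2: 10−0−10 = 0 → Ȟ^2 ≅ 0


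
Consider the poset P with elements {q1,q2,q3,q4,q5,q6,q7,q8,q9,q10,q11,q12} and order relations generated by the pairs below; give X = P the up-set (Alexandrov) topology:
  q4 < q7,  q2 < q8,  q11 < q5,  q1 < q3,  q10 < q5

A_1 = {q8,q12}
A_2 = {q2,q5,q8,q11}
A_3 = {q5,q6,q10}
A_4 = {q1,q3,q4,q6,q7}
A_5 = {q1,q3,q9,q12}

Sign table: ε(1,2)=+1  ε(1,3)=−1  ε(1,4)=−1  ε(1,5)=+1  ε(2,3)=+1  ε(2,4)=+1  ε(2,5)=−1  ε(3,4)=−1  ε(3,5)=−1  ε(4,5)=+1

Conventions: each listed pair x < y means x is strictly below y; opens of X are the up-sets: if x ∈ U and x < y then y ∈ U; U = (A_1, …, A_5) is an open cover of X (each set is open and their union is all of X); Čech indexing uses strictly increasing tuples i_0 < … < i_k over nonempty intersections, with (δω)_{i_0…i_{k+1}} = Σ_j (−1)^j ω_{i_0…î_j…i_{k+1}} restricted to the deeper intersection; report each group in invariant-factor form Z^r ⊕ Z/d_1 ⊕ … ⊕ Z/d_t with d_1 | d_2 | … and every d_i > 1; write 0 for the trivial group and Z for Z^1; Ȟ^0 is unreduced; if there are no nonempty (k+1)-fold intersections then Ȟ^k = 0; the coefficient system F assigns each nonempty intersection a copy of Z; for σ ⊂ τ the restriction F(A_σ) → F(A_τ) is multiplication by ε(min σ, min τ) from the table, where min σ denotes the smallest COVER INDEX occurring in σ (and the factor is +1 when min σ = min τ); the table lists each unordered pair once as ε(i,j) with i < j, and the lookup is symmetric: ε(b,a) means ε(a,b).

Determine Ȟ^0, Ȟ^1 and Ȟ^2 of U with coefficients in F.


Ȟ^0 ≅ 0, Ȟ^1 ≅ Z/2, Ȟ^2 ≅ 0

nerve of the cover:
  A12={q8} A15={q12} A23={q5} A34={q6} A45={q1,q3}
C dims 5,5; δ0: rk 5, SNF 1^4·2
Ȟ^0 = (5 − 5) − 0 = 0, so Ȟ^0 ≅ 0
Ȟ^1 = (5 − 0) − 5 = 0 plus torsion [2], so Ȟ^1 ≅ Z/2
Ȟ^2 = (0 − 0) − 0 = 0, so Ȟ^2 ≅ 0


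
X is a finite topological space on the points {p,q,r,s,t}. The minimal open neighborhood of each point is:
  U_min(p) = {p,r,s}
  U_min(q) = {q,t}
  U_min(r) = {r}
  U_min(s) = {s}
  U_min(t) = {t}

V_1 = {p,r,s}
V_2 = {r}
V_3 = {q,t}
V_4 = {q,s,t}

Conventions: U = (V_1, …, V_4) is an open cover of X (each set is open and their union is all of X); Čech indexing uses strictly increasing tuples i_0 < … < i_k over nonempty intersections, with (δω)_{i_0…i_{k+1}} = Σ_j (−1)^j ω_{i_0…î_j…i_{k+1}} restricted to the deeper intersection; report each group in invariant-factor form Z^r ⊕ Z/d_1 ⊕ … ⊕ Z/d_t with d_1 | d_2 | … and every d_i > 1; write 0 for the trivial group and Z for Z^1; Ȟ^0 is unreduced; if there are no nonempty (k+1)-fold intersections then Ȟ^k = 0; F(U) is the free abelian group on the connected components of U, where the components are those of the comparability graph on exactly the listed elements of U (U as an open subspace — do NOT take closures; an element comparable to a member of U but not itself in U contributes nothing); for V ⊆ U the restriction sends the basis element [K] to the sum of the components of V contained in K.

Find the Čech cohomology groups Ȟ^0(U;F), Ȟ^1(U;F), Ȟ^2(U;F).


cover nerve:
  V12={r} V14={s} V34={q,t}
components per intersection:
  V1: {p,r,s}
  V2: {r}
  V3: {q,t}
  V4: {q,t} {s}
  V12: {r}
  V14: {s}
  V34: {q,t}
C dims 5,3; δ0: rk 3, SNF 1^3
Ȟ^0: (5−3)−0=2 ⇒ Z^2
Ȟ^1: (3−0)−3=0 ⇒ 0
Ȟ^2: (0−0)−0=0 ⇒ 0

Ȟ^0 = Z^2; Ȟ^1 = 0; Ȟ^2 = 0


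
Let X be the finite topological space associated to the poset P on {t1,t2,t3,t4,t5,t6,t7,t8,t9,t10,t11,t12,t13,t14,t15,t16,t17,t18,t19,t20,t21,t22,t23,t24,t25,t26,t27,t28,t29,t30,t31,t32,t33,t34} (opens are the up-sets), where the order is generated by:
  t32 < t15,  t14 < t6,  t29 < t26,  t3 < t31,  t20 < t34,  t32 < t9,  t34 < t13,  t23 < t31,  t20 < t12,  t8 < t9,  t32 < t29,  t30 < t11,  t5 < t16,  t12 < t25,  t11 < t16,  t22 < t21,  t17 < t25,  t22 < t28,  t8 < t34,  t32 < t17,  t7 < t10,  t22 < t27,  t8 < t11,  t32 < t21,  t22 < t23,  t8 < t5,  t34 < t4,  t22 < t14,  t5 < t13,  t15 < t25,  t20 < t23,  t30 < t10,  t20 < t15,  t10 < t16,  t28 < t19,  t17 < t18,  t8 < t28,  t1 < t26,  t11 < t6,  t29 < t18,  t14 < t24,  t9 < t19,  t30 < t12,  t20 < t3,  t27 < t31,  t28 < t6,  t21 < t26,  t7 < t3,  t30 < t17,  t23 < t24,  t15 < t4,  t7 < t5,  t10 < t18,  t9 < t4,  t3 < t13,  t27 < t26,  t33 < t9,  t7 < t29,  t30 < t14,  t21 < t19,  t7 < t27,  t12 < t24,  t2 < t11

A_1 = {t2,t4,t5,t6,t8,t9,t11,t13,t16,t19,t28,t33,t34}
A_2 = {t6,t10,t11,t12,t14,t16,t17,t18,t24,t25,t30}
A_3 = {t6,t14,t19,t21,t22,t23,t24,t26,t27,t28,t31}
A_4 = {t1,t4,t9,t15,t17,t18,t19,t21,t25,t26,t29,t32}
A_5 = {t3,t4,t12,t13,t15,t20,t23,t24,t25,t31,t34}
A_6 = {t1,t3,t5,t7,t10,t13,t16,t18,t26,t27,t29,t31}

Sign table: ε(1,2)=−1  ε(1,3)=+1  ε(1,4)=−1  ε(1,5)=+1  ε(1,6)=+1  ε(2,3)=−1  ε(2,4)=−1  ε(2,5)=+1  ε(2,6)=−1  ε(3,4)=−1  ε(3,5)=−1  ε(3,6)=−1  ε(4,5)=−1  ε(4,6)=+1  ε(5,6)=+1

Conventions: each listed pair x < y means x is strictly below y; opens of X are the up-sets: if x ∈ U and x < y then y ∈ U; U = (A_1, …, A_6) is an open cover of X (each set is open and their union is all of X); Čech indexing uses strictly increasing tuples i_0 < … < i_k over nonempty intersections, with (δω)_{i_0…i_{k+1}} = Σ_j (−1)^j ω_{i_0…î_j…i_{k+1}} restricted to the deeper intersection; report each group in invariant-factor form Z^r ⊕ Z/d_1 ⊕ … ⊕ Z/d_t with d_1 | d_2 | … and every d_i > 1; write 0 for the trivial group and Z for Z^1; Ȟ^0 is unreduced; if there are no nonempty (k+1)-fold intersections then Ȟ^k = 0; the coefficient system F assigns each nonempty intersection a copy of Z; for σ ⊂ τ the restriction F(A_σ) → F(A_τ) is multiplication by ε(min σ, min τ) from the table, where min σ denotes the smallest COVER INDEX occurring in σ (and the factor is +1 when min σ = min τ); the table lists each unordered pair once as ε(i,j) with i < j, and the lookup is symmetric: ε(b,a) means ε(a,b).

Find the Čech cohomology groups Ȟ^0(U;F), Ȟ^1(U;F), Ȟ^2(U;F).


Ȟ^0 ≅ 0, Ȟ^1 ≅ Z/2 and Ȟ^2 ≅ Z

nonempty overlaps:
  A12={t6,t11,t16} A13={t6,t19,t28} A14={t4,t9,t19} A15={t4,t13,t34} A16={t5,t13,t16} A23={t6,t14,t24} A24={t17,t18,t25} A25={t12,t24,t25} A26={t10,t16,t18} A34={t19,t21,t26} A35={t23,t24,t31} A36={t26,t27,t31} A45={t4,t15,t25} A46={t1,t18,t26,t29} A56={t3,t13,t31}
  A123={t6} A126={t16} A134={t19} A145={t4} A156={t13} A235={t24} A245={t25} A246={t18} A346={t26} A356={t31}
C dims 6,15,10; δ0: rk 6, SNF 1^5·2; δ1: rk 9, SNF 1^9
degree 0: 6−6−0 = 0 → Ȟ^0 ≅ 0
degree 1: 15−9−6 = 0 plus torsion [2] → Ȟ^1 ≅ Z/2
degree 2: 10−0−9 = 1 → Ȟ^2 ≅ Z


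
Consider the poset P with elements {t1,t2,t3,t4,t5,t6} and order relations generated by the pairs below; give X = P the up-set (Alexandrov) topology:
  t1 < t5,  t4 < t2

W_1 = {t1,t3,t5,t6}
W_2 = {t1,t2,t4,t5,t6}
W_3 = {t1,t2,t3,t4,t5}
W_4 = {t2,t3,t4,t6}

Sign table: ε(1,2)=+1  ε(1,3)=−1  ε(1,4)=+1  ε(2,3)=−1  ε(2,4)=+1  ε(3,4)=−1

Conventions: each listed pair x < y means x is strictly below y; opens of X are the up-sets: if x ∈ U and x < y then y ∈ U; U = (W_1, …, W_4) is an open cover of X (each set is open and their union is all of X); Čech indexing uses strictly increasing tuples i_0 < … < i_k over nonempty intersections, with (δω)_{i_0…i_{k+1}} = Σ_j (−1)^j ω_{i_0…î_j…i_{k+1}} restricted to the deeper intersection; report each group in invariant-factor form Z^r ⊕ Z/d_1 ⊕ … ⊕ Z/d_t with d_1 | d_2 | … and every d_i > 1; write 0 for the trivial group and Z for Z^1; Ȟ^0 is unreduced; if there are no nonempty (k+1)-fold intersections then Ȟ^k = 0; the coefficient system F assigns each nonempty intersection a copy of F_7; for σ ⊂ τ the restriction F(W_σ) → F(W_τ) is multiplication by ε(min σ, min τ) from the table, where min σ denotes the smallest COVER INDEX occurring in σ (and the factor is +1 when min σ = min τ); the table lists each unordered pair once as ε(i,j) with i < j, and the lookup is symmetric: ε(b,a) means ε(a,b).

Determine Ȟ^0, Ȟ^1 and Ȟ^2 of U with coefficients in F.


nonempty overlaps:
  W12={t1,t5,t6} W13={t1,t3,t5} W14={t3,t6} W23={t1,t2,t4,t5} W24={t2,t4,t6} W34={t2,t3,t4}
  W123={t1,t5} W124={t6} W134={t3} W234={t2,t4}
C dims 4,6,4; δ0: rk_F7 3; δ1: rk_F7 3
degree 0: 4−3−0 = 1 → Ȟ^0 ≅ Z/7
degree 1: 6−3−3 = 0 → Ȟ^1 ≅ 0
degree 2: 4−0−3 = 1 → Ȟ^2 ≅ Z/7

Ȟ^0 ≅ Z/7, Ȟ^1 ≅ 0 and Ȟ^2 ≅ Z/7


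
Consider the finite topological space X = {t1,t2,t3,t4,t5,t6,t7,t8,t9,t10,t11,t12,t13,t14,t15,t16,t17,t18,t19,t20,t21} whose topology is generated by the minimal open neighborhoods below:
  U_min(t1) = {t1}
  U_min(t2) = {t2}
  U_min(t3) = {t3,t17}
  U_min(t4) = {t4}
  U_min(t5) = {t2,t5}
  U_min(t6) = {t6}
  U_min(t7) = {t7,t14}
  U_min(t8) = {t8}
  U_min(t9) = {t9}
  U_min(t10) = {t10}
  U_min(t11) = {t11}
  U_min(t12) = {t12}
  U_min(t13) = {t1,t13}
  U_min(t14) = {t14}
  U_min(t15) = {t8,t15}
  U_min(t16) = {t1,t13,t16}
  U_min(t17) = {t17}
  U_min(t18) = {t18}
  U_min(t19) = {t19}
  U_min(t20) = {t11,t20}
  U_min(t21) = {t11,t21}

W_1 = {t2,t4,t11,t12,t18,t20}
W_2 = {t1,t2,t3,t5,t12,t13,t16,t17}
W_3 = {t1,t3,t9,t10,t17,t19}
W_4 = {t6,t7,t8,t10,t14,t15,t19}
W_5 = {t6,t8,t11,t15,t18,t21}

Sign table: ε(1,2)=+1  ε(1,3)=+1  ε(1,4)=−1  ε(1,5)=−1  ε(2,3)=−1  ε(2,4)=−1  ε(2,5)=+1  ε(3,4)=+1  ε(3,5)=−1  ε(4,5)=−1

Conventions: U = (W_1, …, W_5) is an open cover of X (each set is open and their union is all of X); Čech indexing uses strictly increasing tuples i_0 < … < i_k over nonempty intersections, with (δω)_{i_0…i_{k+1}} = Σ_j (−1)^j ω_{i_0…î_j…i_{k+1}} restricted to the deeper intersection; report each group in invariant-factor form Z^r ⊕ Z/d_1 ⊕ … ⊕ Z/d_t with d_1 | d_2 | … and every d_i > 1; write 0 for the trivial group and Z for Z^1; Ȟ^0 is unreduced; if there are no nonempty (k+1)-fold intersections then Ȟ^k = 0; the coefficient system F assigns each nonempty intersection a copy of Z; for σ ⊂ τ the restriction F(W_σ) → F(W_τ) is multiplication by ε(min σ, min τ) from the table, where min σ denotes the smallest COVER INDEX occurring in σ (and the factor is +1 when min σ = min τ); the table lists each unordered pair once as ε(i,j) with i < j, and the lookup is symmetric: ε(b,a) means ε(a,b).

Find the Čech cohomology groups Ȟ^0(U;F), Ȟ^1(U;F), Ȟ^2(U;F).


Ȟ^0(U;F) ≅ 0, Ȟ^1(U;F) ≅ Z/2 and Ȟ^2(U;F) ≅ 0

intersection data:
  W12={t2,t12} W15={t11,t18} W23={t1,t3,t17} W34={t10,t19} W45={t6,t8,t15}
C dims 5,5; δ0: rk 5, SNF 1^4·2
Ȟ^0 = (5 − 5) − 0 = 0, so Ȟ^0 ≅ 0
Ȟ^1 = (5 − 0) − 5 = 0 plus torsion [2], so Ȟ^1 ≅ Z/2
Ȟ^2 = (0 − 0) − 0 = 0, so Ȟ^2 ≅ 0


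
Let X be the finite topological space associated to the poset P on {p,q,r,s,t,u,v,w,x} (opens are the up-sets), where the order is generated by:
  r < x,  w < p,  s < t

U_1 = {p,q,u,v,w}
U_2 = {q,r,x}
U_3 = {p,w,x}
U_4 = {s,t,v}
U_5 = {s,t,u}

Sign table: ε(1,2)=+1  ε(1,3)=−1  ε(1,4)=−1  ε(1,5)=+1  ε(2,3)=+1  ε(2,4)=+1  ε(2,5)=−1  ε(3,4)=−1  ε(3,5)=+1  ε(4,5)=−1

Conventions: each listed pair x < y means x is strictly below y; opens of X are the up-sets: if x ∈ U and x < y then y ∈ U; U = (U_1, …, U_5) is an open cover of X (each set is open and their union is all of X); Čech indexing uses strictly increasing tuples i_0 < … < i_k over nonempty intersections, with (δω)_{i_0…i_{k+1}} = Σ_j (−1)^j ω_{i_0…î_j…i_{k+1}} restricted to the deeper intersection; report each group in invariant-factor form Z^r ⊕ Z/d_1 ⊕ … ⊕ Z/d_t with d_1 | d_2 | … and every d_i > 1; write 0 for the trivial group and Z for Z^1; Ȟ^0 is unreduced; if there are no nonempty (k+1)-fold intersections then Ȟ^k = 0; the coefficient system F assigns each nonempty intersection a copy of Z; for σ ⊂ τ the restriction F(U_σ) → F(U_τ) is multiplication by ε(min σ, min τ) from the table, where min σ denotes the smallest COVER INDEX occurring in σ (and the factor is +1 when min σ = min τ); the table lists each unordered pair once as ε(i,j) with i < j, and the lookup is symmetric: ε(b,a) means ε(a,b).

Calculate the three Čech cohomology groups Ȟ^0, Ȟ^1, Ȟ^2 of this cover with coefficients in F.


intersection data:
  U12={q} U13={p,w} U14={v} U15={u} U23={x} U45={s,t}
C dims 5,6; δ0: rk 5, SNF 1^4·2
Ȟ^0 = (5 − 5) − 0 = 0, so Ȟ^0 ≅ 0
Ȟ^1 = (6 − 0) − 5 = 1 plus torsion [2], so Ȟ^1 ≅ Z ⊕ Z/2
Ȟ^2 = (0 − 0) − 0 = 0, so Ȟ^2 ≅ 0

Ȟ^0 ≅ 0, Ȟ^1 ≅ Z ⊕ Z/2, Ȟ^2 ≅ 0
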